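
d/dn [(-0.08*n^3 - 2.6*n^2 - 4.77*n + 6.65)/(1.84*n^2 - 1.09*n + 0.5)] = (-0.1472*n^4 + 0.1744*n^3 + 11.4908*n^2 - 27.072*n + 4.8635)/(3.3856*n^4 - 4.0112*n^3 + 3.0281*n^2 - 1.09*n + 0.25)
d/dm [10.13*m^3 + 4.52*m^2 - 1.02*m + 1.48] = 30.39*m^2 + 9.04*m - 1.02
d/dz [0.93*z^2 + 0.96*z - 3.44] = 1.86*z + 0.96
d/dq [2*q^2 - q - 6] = 4*q - 1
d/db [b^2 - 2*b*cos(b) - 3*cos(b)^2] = 2*b*sin(b) + 2*b + 3*sin(2*b) - 2*cos(b)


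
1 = 1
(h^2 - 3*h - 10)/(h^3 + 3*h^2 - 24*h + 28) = (h^2 - 3*h - 10)/(h^3 + 3*h^2 - 24*h + 28)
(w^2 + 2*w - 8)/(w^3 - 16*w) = (w - 2)/(w*(w - 4))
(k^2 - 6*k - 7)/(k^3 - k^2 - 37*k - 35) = 1/(k + 5)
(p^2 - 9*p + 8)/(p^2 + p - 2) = (p - 8)/(p + 2)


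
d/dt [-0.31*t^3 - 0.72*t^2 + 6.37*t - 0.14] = -0.93*t^2 - 1.44*t + 6.37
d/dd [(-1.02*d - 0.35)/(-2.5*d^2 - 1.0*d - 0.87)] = (-2.55*d^2 - 1.75*d + 0.5374)/(6.25*d^4 + 5.0*d^3 + 5.35*d^2 + 1.74*d + 0.7569)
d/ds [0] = 0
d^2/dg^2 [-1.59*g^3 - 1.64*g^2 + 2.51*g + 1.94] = -9.54*g - 3.28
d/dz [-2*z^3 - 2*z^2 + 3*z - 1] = -6*z^2 - 4*z + 3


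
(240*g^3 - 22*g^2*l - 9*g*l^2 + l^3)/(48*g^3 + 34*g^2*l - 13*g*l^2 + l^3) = (5*g + l)/(g + l)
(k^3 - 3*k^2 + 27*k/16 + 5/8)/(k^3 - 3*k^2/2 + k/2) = (16*k^3 - 48*k^2 + 27*k + 10)/(8*k*(2*k^2 - 3*k + 1))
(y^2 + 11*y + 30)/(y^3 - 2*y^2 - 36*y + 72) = (y + 5)/(y^2 - 8*y + 12)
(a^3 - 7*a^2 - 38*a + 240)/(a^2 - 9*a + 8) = (a^2 + a - 30)/(a - 1)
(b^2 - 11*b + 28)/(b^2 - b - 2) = (-b^2 + 11*b - 28)/(-b^2 + b + 2)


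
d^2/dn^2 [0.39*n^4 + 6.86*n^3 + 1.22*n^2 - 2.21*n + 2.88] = 4.68*n^2 + 41.16*n + 2.44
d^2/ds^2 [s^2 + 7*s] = 2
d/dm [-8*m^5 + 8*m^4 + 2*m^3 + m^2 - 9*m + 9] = -40*m^4 + 32*m^3 + 6*m^2 + 2*m - 9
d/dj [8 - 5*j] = -5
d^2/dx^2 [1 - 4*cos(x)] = 4*cos(x)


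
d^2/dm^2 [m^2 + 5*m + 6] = 2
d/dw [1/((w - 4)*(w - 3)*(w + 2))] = (-(w - 4)*(w - 3) - (w - 4)*(w + 2) - (w - 3)*(w + 2))/((w - 4)^2*(w - 3)^2*(w + 2)^2)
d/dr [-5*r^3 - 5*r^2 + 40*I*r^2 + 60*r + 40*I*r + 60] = -15*r^2 + r*(-10 + 80*I) + 60 + 40*I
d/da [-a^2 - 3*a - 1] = -2*a - 3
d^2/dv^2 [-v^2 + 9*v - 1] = -2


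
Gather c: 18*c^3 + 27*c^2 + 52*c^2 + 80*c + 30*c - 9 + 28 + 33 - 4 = 18*c^3 + 79*c^2 + 110*c + 48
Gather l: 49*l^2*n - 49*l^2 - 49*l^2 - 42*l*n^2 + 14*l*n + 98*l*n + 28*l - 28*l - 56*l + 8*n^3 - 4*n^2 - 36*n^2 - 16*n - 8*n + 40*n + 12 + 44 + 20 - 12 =l^2*(49*n - 98) + l*(-42*n^2 + 112*n - 56) + 8*n^3 - 40*n^2 + 16*n + 64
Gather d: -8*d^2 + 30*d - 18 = -8*d^2 + 30*d - 18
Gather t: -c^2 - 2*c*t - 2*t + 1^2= -c^2 + t*(-2*c - 2) + 1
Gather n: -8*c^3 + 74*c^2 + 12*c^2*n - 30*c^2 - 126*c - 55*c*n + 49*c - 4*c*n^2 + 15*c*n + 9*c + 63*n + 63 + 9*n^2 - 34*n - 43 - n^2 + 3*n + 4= -8*c^3 + 44*c^2 - 68*c + n^2*(8 - 4*c) + n*(12*c^2 - 40*c + 32) + 24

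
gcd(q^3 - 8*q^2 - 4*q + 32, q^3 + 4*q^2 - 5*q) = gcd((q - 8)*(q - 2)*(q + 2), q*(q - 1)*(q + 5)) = 1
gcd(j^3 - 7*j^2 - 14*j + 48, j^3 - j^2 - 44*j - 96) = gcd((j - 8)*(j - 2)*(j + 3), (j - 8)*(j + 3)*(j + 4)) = j^2 - 5*j - 24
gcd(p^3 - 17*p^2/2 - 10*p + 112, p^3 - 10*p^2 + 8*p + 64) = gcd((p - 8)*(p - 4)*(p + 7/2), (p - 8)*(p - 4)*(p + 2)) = p^2 - 12*p + 32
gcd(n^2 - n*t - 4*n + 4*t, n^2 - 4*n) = n - 4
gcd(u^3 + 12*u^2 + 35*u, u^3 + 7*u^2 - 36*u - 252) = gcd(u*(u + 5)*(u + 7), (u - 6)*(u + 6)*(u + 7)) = u + 7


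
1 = 1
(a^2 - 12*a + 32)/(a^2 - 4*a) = (a - 8)/a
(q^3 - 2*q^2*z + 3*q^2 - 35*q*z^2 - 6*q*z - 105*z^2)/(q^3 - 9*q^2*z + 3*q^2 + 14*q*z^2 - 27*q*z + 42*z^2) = (-q - 5*z)/(-q + 2*z)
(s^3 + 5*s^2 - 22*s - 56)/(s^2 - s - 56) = (s^2 - 2*s - 8)/(s - 8)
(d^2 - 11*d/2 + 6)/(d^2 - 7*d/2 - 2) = (2*d - 3)/(2*d + 1)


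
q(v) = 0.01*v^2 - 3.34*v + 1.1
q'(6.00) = -3.22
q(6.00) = -18.58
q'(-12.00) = -3.58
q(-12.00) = 42.62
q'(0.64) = -3.33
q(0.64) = -1.03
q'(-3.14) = -3.40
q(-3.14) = 11.69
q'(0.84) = -3.32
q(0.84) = -1.70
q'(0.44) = -3.33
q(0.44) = -0.37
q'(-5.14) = -3.44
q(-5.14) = 18.53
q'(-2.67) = -3.39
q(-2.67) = 10.09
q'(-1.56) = -3.37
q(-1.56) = 6.33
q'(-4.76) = -3.44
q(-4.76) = 17.22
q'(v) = 0.02*v - 3.34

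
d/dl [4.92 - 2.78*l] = -2.78000000000000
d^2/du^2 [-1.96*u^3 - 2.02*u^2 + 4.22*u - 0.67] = -11.76*u - 4.04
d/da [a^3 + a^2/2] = a*(3*a + 1)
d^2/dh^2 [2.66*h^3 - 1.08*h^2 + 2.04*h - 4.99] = 15.96*h - 2.16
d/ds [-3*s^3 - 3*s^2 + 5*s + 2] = -9*s^2 - 6*s + 5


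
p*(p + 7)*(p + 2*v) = p^3 + 2*p^2*v + 7*p^2 + 14*p*v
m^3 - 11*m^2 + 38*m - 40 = (m - 5)*(m - 4)*(m - 2)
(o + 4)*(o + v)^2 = o^3 + 2*o^2*v + 4*o^2 + o*v^2 + 8*o*v + 4*v^2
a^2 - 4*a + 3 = (a - 3)*(a - 1)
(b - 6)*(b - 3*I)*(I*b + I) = I*b^3 + 3*b^2 - 5*I*b^2 - 15*b - 6*I*b - 18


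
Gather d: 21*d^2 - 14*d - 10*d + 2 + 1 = 21*d^2 - 24*d + 3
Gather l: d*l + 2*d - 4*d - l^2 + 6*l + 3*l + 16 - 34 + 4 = -2*d - l^2 + l*(d + 9) - 14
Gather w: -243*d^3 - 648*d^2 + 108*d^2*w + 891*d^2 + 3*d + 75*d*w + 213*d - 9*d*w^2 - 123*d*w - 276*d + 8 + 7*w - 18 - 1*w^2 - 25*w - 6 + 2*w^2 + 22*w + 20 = -243*d^3 + 243*d^2 - 60*d + w^2*(1 - 9*d) + w*(108*d^2 - 48*d + 4) + 4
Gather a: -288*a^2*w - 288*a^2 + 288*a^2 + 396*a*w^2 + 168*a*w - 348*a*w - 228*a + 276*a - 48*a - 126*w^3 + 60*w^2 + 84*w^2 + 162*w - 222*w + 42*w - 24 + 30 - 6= -288*a^2*w + a*(396*w^2 - 180*w) - 126*w^3 + 144*w^2 - 18*w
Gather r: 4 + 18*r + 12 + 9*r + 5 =27*r + 21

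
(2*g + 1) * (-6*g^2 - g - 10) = -12*g^3 - 8*g^2 - 21*g - 10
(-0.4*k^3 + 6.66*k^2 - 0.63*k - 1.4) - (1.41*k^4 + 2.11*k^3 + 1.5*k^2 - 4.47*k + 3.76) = -1.41*k^4 - 2.51*k^3 + 5.16*k^2 + 3.84*k - 5.16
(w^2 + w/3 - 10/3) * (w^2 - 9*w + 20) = w^4 - 26*w^3/3 + 41*w^2/3 + 110*w/3 - 200/3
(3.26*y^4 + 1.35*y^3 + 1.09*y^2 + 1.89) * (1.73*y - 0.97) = 5.6398*y^5 - 0.8267*y^4 + 0.5762*y^3 - 1.0573*y^2 + 3.2697*y - 1.8333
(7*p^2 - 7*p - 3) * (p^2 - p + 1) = 7*p^4 - 14*p^3 + 11*p^2 - 4*p - 3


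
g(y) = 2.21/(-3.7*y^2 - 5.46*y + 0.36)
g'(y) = 2.21*(7.4*y + 5.46)/(-3.7*y^2 - 5.46*y + 0.36)^2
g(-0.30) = 1.33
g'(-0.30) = 2.58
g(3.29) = -0.04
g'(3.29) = 0.02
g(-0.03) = 4.25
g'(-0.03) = 42.73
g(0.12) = -6.34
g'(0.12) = 115.52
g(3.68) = -0.03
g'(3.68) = 0.01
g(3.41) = -0.04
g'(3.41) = 0.02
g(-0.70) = 0.93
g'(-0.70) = 0.11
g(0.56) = -0.57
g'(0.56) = 1.43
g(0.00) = 6.14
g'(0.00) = 93.11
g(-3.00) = -0.13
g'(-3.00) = -0.13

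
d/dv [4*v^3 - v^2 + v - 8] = 12*v^2 - 2*v + 1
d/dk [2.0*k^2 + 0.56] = 4.0*k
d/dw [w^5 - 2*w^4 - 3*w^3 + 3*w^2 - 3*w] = 5*w^4 - 8*w^3 - 9*w^2 + 6*w - 3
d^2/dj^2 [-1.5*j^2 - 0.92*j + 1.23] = -3.00000000000000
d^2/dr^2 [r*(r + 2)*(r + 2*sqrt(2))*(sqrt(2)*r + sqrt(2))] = 12*sqrt(2)*r^2 + 24*r + 18*sqrt(2)*r + 4*sqrt(2) + 24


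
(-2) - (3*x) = -3*x - 2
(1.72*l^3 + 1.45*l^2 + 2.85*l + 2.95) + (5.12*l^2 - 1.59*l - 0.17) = 1.72*l^3 + 6.57*l^2 + 1.26*l + 2.78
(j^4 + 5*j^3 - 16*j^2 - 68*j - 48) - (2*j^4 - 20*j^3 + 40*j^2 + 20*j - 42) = -j^4 + 25*j^3 - 56*j^2 - 88*j - 6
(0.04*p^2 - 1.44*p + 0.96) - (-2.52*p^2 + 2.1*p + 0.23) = 2.56*p^2 - 3.54*p + 0.73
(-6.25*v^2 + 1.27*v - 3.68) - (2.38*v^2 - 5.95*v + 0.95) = -8.63*v^2 + 7.22*v - 4.63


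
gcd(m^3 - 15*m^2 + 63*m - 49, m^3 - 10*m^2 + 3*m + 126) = m - 7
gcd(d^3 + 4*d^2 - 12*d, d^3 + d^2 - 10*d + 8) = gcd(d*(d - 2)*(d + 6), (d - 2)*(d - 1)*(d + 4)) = d - 2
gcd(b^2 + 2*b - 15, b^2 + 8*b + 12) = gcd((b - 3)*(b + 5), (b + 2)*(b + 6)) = 1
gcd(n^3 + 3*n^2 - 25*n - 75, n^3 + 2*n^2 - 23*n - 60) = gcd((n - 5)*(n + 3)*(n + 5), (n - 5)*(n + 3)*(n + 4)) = n^2 - 2*n - 15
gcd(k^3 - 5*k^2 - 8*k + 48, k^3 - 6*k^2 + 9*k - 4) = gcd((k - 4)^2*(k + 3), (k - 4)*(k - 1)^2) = k - 4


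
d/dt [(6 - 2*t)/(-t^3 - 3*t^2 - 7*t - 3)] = 4*(-t^3 + 3*t^2 + 9*t + 12)/(t^6 + 6*t^5 + 23*t^4 + 48*t^3 + 67*t^2 + 42*t + 9)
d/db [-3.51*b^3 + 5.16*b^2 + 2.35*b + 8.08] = -10.53*b^2 + 10.32*b + 2.35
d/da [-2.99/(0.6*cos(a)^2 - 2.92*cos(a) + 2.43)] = (8.7308 - 3.588*cos(a))*sin(a)/(0.6*cos(a)^2 - 2.92*cos(a) + 2.43)^2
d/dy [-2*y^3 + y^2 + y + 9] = -6*y^2 + 2*y + 1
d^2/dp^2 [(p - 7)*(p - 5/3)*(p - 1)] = 6*p - 58/3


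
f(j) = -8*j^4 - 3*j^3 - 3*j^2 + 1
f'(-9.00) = 22653.00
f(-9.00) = -50543.00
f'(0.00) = 0.00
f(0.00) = 1.00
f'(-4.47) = 2705.06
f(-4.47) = -2984.89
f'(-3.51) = 1293.97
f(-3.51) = -1120.51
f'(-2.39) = 399.79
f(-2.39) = -236.21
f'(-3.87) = 1743.17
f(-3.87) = -1664.51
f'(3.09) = -1048.59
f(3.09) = -845.48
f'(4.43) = -2985.23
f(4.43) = -3399.78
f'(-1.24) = 54.61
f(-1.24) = -16.81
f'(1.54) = -147.46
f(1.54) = -62.07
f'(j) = -32*j^3 - 9*j^2 - 6*j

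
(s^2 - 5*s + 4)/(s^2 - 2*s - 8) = (s - 1)/(s + 2)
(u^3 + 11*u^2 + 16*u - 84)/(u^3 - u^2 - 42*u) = (u^2 + 5*u - 14)/(u*(u - 7))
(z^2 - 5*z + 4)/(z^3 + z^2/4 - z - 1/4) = 4*(z - 4)/(4*z^2 + 5*z + 1)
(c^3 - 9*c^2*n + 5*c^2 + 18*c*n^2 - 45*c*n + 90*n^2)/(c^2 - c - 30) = (c^2 - 9*c*n + 18*n^2)/(c - 6)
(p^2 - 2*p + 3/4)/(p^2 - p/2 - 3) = (-4*p^2 + 8*p - 3)/(2*(-2*p^2 + p + 6))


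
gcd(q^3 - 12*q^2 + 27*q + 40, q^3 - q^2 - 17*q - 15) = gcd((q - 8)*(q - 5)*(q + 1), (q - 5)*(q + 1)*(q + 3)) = q^2 - 4*q - 5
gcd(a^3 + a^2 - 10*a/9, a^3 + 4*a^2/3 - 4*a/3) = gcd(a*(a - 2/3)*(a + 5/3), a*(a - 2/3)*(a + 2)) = a^2 - 2*a/3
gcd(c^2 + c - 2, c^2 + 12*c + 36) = 1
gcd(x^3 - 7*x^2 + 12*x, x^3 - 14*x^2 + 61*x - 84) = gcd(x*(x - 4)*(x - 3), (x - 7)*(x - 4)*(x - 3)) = x^2 - 7*x + 12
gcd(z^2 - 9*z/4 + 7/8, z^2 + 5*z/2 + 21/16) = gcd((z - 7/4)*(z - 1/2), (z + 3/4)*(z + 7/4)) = 1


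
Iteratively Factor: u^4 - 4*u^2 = (u - 2)*(u^3 + 2*u^2) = (u - 2)*(u + 2)*(u^2) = u*(u - 2)*(u + 2)*(u)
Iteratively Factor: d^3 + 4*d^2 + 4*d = (d)*(d^2 + 4*d + 4) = d*(d + 2)*(d + 2)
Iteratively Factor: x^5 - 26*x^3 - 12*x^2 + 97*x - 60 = (x + 3)*(x^4 - 3*x^3 - 17*x^2 + 39*x - 20) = (x - 5)*(x + 3)*(x^3 + 2*x^2 - 7*x + 4) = (x - 5)*(x - 1)*(x + 3)*(x^2 + 3*x - 4) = (x - 5)*(x - 1)*(x + 3)*(x + 4)*(x - 1)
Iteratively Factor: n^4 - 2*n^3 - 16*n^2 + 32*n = (n - 4)*(n^3 + 2*n^2 - 8*n) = (n - 4)*(n + 4)*(n^2 - 2*n) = (n - 4)*(n - 2)*(n + 4)*(n)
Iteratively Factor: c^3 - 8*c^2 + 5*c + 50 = (c - 5)*(c^2 - 3*c - 10) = (c - 5)^2*(c + 2)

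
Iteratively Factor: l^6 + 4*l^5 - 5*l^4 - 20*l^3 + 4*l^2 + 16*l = (l)*(l^5 + 4*l^4 - 5*l^3 - 20*l^2 + 4*l + 16) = l*(l + 1)*(l^4 + 3*l^3 - 8*l^2 - 12*l + 16) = l*(l + 1)*(l + 2)*(l^3 + l^2 - 10*l + 8) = l*(l + 1)*(l + 2)*(l + 4)*(l^2 - 3*l + 2) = l*(l - 1)*(l + 1)*(l + 2)*(l + 4)*(l - 2)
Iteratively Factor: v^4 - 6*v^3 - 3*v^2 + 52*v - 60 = (v - 2)*(v^3 - 4*v^2 - 11*v + 30) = (v - 5)*(v - 2)*(v^2 + v - 6) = (v - 5)*(v - 2)^2*(v + 3)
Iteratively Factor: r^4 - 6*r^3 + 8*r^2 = (r)*(r^3 - 6*r^2 + 8*r) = r^2*(r^2 - 6*r + 8) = r^2*(r - 2)*(r - 4)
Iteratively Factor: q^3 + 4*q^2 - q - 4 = (q - 1)*(q^2 + 5*q + 4) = (q - 1)*(q + 1)*(q + 4)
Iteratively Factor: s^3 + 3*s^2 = (s + 3)*(s^2) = s*(s + 3)*(s)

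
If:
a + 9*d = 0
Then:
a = -9*d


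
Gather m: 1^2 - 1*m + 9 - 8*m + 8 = 18 - 9*m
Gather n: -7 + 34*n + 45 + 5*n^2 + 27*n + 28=5*n^2 + 61*n + 66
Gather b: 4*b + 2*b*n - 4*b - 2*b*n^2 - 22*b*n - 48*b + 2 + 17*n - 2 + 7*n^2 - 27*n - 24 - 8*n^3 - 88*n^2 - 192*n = b*(-2*n^2 - 20*n - 48) - 8*n^3 - 81*n^2 - 202*n - 24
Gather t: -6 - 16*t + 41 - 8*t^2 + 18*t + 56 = -8*t^2 + 2*t + 91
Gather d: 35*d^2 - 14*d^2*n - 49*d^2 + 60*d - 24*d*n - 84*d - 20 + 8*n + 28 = d^2*(-14*n - 14) + d*(-24*n - 24) + 8*n + 8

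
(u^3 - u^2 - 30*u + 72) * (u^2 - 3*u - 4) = u^5 - 4*u^4 - 31*u^3 + 166*u^2 - 96*u - 288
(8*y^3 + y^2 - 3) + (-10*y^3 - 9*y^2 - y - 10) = -2*y^3 - 8*y^2 - y - 13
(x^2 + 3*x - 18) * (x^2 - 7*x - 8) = x^4 - 4*x^3 - 47*x^2 + 102*x + 144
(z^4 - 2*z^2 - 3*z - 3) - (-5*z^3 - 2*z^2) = z^4 + 5*z^3 - 3*z - 3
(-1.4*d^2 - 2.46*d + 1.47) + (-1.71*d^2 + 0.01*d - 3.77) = -3.11*d^2 - 2.45*d - 2.3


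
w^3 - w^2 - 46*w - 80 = (w - 8)*(w + 2)*(w + 5)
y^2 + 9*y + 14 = (y + 2)*(y + 7)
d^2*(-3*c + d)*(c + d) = -3*c^2*d^2 - 2*c*d^3 + d^4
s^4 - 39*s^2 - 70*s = s*(s - 7)*(s + 2)*(s + 5)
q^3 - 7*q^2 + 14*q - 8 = (q - 4)*(q - 2)*(q - 1)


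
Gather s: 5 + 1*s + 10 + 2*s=3*s + 15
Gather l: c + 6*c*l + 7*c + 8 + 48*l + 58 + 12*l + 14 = 8*c + l*(6*c + 60) + 80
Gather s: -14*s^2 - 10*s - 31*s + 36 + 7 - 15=-14*s^2 - 41*s + 28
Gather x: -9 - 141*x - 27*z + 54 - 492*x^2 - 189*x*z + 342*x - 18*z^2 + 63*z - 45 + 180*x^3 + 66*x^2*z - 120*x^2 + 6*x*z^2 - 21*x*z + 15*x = 180*x^3 + x^2*(66*z - 612) + x*(6*z^2 - 210*z + 216) - 18*z^2 + 36*z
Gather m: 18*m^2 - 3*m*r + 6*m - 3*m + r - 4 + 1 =18*m^2 + m*(3 - 3*r) + r - 3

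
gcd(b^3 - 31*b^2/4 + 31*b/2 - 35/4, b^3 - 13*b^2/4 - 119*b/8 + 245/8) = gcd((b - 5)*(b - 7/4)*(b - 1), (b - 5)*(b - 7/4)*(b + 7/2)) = b^2 - 27*b/4 + 35/4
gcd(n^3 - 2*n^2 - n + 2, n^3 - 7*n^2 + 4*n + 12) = n^2 - n - 2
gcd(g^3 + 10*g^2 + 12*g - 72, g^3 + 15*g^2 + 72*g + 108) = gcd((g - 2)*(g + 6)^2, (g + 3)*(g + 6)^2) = g^2 + 12*g + 36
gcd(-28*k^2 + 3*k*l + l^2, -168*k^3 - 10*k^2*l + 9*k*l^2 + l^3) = 28*k^2 - 3*k*l - l^2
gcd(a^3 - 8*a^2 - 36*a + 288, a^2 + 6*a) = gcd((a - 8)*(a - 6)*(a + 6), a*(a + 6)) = a + 6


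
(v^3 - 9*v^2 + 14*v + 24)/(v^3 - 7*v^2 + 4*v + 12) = (v - 4)/(v - 2)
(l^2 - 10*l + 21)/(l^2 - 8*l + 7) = (l - 3)/(l - 1)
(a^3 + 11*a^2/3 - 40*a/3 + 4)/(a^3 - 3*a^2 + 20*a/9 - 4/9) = 3*(a + 6)/(3*a - 2)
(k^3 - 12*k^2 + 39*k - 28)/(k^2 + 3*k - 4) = (k^2 - 11*k + 28)/(k + 4)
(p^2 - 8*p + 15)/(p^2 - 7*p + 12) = (p - 5)/(p - 4)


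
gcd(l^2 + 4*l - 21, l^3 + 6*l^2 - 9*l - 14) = l + 7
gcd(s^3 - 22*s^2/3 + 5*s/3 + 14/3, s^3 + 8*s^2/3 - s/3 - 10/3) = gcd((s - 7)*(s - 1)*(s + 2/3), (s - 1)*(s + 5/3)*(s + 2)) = s - 1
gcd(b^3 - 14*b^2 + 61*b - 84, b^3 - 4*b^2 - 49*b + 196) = b^2 - 11*b + 28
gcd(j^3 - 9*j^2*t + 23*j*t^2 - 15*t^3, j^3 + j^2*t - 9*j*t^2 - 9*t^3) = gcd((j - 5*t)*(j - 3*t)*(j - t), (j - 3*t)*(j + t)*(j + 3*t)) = -j + 3*t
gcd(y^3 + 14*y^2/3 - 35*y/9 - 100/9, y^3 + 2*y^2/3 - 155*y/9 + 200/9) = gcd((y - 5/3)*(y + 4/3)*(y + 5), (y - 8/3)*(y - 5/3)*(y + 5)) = y^2 + 10*y/3 - 25/3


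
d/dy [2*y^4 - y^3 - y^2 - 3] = y*(8*y^2 - 3*y - 2)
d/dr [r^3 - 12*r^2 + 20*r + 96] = 3*r^2 - 24*r + 20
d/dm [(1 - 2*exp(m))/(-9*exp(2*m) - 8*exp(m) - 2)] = (-18*exp(2*m) + 18*exp(m) + 12)*exp(m)/(81*exp(4*m) + 144*exp(3*m) + 100*exp(2*m) + 32*exp(m) + 4)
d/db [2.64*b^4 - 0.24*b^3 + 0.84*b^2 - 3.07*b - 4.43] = 10.56*b^3 - 0.72*b^2 + 1.68*b - 3.07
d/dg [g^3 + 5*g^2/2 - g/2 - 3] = 3*g^2 + 5*g - 1/2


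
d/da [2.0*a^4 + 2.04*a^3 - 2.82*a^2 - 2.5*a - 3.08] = 8.0*a^3 + 6.12*a^2 - 5.64*a - 2.5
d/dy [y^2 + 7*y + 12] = 2*y + 7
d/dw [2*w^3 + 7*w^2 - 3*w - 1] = 6*w^2 + 14*w - 3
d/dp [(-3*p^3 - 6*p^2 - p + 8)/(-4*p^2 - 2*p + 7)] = (12*p^4 + 12*p^3 - 55*p^2 - 20*p + 9)/(16*p^4 + 16*p^3 - 52*p^2 - 28*p + 49)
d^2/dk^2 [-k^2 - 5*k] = -2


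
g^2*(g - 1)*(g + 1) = g^4 - g^2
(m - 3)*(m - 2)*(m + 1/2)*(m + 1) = m^4 - 7*m^3/2 - m^2 + 13*m/2 + 3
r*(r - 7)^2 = r^3 - 14*r^2 + 49*r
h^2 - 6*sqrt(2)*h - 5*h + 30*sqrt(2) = (h - 5)*(h - 6*sqrt(2))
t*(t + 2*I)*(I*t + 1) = I*t^3 - t^2 + 2*I*t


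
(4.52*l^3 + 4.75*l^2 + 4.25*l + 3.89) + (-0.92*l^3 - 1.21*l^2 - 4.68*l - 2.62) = 3.6*l^3 + 3.54*l^2 - 0.43*l + 1.27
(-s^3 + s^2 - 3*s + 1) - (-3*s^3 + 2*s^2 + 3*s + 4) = 2*s^3 - s^2 - 6*s - 3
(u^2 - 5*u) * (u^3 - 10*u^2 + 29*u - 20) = u^5 - 15*u^4 + 79*u^3 - 165*u^2 + 100*u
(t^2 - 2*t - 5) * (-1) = -t^2 + 2*t + 5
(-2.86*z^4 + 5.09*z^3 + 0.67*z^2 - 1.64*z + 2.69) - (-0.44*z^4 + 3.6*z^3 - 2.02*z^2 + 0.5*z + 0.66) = -2.42*z^4 + 1.49*z^3 + 2.69*z^2 - 2.14*z + 2.03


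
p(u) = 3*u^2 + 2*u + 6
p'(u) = 6*u + 2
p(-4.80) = 65.52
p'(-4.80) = -26.80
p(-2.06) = 14.61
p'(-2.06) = -10.36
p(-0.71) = 6.09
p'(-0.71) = -2.26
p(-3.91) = 44.04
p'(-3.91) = -21.46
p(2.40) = 28.08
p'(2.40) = 16.40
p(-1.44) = 9.34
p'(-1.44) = -6.64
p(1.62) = 17.11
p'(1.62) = 11.72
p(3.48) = 49.29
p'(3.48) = 22.88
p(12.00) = 462.00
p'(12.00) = 74.00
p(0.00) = 6.00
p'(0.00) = 2.00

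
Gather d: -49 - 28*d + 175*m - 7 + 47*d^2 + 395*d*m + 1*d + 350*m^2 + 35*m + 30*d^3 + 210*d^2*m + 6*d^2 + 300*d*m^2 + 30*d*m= 30*d^3 + d^2*(210*m + 53) + d*(300*m^2 + 425*m - 27) + 350*m^2 + 210*m - 56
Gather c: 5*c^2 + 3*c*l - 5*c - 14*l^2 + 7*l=5*c^2 + c*(3*l - 5) - 14*l^2 + 7*l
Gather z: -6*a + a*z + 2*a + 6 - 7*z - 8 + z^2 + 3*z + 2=-4*a + z^2 + z*(a - 4)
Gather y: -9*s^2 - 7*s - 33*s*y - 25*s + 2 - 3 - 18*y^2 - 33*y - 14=-9*s^2 - 32*s - 18*y^2 + y*(-33*s - 33) - 15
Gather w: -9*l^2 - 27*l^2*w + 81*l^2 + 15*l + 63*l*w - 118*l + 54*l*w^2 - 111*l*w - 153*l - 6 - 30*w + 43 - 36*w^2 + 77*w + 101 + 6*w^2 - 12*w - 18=72*l^2 - 256*l + w^2*(54*l - 30) + w*(-27*l^2 - 48*l + 35) + 120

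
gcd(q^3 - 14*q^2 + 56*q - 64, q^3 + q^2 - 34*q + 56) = q^2 - 6*q + 8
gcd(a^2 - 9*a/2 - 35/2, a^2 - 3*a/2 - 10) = a + 5/2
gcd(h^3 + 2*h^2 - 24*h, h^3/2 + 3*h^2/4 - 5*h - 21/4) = 1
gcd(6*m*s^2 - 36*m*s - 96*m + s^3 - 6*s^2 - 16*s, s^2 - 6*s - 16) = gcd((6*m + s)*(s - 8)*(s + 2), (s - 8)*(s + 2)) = s^2 - 6*s - 16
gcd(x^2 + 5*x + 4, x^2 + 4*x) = x + 4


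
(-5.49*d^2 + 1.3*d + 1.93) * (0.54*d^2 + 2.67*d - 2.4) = -2.9646*d^4 - 13.9563*d^3 + 17.6892*d^2 + 2.0331*d - 4.632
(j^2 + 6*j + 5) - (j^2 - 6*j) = 12*j + 5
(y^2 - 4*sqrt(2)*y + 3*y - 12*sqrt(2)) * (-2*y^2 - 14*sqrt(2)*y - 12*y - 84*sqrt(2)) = -2*y^4 - 18*y^3 - 6*sqrt(2)*y^3 - 54*sqrt(2)*y^2 + 76*y^2 - 108*sqrt(2)*y + 1008*y + 2016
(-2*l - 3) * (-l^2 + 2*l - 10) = 2*l^3 - l^2 + 14*l + 30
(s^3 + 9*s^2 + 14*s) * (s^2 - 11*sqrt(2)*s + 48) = s^5 - 11*sqrt(2)*s^4 + 9*s^4 - 99*sqrt(2)*s^3 + 62*s^3 - 154*sqrt(2)*s^2 + 432*s^2 + 672*s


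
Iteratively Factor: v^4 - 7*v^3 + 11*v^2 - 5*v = (v)*(v^3 - 7*v^2 + 11*v - 5) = v*(v - 1)*(v^2 - 6*v + 5) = v*(v - 5)*(v - 1)*(v - 1)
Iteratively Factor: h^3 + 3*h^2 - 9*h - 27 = (h + 3)*(h^2 - 9) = (h - 3)*(h + 3)*(h + 3)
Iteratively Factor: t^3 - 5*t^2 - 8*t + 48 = (t - 4)*(t^2 - t - 12) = (t - 4)*(t + 3)*(t - 4)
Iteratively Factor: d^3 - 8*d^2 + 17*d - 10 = (d - 2)*(d^2 - 6*d + 5) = (d - 5)*(d - 2)*(d - 1)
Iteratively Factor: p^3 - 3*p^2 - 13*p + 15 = (p - 5)*(p^2 + 2*p - 3) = (p - 5)*(p - 1)*(p + 3)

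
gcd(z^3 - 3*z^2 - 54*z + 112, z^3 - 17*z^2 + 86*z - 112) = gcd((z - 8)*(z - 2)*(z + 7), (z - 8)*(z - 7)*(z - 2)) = z^2 - 10*z + 16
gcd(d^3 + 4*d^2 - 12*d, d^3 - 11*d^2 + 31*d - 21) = 1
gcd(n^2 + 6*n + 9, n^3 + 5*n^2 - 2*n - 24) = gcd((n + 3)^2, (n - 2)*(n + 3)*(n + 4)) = n + 3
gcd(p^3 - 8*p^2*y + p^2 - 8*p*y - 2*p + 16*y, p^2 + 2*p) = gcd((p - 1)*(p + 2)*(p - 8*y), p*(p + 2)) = p + 2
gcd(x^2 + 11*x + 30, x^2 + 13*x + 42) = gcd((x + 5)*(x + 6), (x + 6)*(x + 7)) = x + 6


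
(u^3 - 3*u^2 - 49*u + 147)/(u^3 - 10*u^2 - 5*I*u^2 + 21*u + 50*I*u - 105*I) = (u + 7)/(u - 5*I)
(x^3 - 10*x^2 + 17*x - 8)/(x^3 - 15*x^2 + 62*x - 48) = (x - 1)/(x - 6)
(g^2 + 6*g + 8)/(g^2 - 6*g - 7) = (g^2 + 6*g + 8)/(g^2 - 6*g - 7)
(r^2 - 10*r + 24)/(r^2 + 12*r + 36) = (r^2 - 10*r + 24)/(r^2 + 12*r + 36)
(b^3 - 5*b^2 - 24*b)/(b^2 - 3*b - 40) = b*(b + 3)/(b + 5)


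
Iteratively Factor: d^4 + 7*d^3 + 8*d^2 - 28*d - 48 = (d + 4)*(d^3 + 3*d^2 - 4*d - 12) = (d + 2)*(d + 4)*(d^2 + d - 6) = (d + 2)*(d + 3)*(d + 4)*(d - 2)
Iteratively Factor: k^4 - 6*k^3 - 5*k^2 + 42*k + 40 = (k + 1)*(k^3 - 7*k^2 + 2*k + 40) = (k + 1)*(k + 2)*(k^2 - 9*k + 20) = (k - 5)*(k + 1)*(k + 2)*(k - 4)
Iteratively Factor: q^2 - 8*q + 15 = (q - 3)*(q - 5)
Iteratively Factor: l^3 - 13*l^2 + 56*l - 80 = (l - 4)*(l^2 - 9*l + 20) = (l - 5)*(l - 4)*(l - 4)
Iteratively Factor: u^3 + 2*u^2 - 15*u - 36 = (u + 3)*(u^2 - u - 12) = (u - 4)*(u + 3)*(u + 3)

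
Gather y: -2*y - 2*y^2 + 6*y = -2*y^2 + 4*y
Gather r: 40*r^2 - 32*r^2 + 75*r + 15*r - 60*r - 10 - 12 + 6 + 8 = 8*r^2 + 30*r - 8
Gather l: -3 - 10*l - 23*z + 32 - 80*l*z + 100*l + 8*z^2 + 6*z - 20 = l*(90 - 80*z) + 8*z^2 - 17*z + 9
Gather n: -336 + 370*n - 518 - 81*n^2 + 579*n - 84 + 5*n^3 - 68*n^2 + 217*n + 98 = 5*n^3 - 149*n^2 + 1166*n - 840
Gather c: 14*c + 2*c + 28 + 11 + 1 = 16*c + 40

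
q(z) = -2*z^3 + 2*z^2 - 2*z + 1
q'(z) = -6*z^2 + 4*z - 2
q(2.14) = -13.72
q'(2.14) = -20.92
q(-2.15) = 34.42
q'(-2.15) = -38.34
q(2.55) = -24.26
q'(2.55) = -30.82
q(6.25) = -421.66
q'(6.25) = -211.38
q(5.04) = -214.32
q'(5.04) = -134.25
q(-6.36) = 609.14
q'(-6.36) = -270.14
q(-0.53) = 2.92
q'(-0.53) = -5.81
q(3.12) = -46.51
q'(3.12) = -47.93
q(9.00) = -1313.00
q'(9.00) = -452.00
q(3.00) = -41.00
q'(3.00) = -44.00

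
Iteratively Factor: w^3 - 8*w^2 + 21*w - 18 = (w - 2)*(w^2 - 6*w + 9) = (w - 3)*(w - 2)*(w - 3)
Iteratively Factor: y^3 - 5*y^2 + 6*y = (y - 2)*(y^2 - 3*y) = y*(y - 2)*(y - 3)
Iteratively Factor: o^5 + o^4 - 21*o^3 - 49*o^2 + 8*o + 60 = (o - 5)*(o^4 + 6*o^3 + 9*o^2 - 4*o - 12) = (o - 5)*(o - 1)*(o^3 + 7*o^2 + 16*o + 12) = (o - 5)*(o - 1)*(o + 2)*(o^2 + 5*o + 6) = (o - 5)*(o - 1)*(o + 2)*(o + 3)*(o + 2)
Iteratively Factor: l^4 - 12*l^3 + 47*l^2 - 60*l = (l - 4)*(l^3 - 8*l^2 + 15*l) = l*(l - 4)*(l^2 - 8*l + 15) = l*(l - 4)*(l - 3)*(l - 5)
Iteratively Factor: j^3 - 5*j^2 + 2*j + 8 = (j - 4)*(j^2 - j - 2) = (j - 4)*(j + 1)*(j - 2)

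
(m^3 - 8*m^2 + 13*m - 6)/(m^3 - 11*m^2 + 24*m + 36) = (m^2 - 2*m + 1)/(m^2 - 5*m - 6)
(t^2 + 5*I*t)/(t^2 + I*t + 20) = t/(t - 4*I)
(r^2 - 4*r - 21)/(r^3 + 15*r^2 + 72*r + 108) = (r - 7)/(r^2 + 12*r + 36)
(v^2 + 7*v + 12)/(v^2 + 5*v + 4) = (v + 3)/(v + 1)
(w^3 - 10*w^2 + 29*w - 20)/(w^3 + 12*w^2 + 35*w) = (w^3 - 10*w^2 + 29*w - 20)/(w*(w^2 + 12*w + 35))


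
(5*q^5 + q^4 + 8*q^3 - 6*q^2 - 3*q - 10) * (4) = 20*q^5 + 4*q^4 + 32*q^3 - 24*q^2 - 12*q - 40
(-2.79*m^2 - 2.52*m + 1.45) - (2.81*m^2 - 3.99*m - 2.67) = -5.6*m^2 + 1.47*m + 4.12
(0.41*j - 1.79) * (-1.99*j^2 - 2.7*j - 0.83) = -0.8159*j^3 + 2.4551*j^2 + 4.4927*j + 1.4857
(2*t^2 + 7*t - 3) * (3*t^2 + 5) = 6*t^4 + 21*t^3 + t^2 + 35*t - 15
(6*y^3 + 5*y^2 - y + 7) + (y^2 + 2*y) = 6*y^3 + 6*y^2 + y + 7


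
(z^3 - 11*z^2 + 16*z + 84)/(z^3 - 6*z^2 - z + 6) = (z^2 - 5*z - 14)/(z^2 - 1)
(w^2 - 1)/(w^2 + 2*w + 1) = (w - 1)/(w + 1)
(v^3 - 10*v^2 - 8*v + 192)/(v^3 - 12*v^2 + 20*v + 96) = (v + 4)/(v + 2)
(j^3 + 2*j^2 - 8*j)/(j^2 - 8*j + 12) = j*(j + 4)/(j - 6)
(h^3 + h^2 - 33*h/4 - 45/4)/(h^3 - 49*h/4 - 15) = (h - 3)/(h - 4)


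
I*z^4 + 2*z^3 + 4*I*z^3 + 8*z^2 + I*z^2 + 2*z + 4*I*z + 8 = (z + 4)*(z - 2*I)*(z + I)*(I*z + 1)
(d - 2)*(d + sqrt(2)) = d^2 - 2*d + sqrt(2)*d - 2*sqrt(2)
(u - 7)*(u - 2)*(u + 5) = u^3 - 4*u^2 - 31*u + 70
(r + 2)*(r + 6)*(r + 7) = r^3 + 15*r^2 + 68*r + 84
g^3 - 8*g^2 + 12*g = g*(g - 6)*(g - 2)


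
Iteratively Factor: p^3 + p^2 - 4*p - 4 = (p - 2)*(p^2 + 3*p + 2) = (p - 2)*(p + 2)*(p + 1)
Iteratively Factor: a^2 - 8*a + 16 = (a - 4)*(a - 4)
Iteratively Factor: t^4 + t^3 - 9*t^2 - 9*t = (t + 1)*(t^3 - 9*t) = (t - 3)*(t + 1)*(t^2 + 3*t) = t*(t - 3)*(t + 1)*(t + 3)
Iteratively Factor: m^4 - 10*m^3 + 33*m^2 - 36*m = (m)*(m^3 - 10*m^2 + 33*m - 36) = m*(m - 4)*(m^2 - 6*m + 9) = m*(m - 4)*(m - 3)*(m - 3)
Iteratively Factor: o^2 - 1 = (o - 1)*(o + 1)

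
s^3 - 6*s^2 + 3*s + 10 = (s - 5)*(s - 2)*(s + 1)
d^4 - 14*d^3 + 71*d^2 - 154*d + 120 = (d - 5)*(d - 4)*(d - 3)*(d - 2)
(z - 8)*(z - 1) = z^2 - 9*z + 8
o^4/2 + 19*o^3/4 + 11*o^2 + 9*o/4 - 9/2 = (o/2 + 1/2)*(o - 1/2)*(o + 3)*(o + 6)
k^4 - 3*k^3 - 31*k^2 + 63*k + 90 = (k - 6)*(k - 3)*(k + 1)*(k + 5)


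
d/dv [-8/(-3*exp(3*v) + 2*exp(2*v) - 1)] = (32 - 72*exp(v))*exp(2*v)/(3*exp(3*v) - 2*exp(2*v) + 1)^2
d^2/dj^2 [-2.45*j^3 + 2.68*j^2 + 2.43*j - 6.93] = 5.36 - 14.7*j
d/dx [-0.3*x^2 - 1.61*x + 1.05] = -0.6*x - 1.61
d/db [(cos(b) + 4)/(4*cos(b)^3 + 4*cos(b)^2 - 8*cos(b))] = (19*cos(b) + 13*cos(2*b) + cos(3*b) - 3)*sin(b)/(8*(cos(b)^2 + cos(b) - 2)^2*cos(b)^2)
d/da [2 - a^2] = -2*a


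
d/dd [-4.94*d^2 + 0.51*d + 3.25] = 0.51 - 9.88*d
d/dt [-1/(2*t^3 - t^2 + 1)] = 2*t*(3*t - 1)/(2*t^3 - t^2 + 1)^2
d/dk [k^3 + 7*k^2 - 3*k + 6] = 3*k^2 + 14*k - 3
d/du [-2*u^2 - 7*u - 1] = -4*u - 7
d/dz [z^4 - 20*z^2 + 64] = 4*z*(z^2 - 10)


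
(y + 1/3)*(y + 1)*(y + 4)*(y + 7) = y^4 + 37*y^3/3 + 43*y^2 + 41*y + 28/3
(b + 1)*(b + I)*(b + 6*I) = b^3 + b^2 + 7*I*b^2 - 6*b + 7*I*b - 6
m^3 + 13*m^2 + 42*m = m*(m + 6)*(m + 7)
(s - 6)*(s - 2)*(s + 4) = s^3 - 4*s^2 - 20*s + 48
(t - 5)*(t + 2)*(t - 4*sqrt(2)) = t^3 - 4*sqrt(2)*t^2 - 3*t^2 - 10*t + 12*sqrt(2)*t + 40*sqrt(2)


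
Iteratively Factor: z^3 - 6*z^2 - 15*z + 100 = (z - 5)*(z^2 - z - 20) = (z - 5)*(z + 4)*(z - 5)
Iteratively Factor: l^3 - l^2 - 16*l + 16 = (l - 4)*(l^2 + 3*l - 4) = (l - 4)*(l + 4)*(l - 1)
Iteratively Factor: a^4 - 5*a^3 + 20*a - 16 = (a - 4)*(a^3 - a^2 - 4*a + 4) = (a - 4)*(a - 2)*(a^2 + a - 2) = (a - 4)*(a - 2)*(a + 2)*(a - 1)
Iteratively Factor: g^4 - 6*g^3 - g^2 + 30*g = (g - 3)*(g^3 - 3*g^2 - 10*g) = (g - 5)*(g - 3)*(g^2 + 2*g) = g*(g - 5)*(g - 3)*(g + 2)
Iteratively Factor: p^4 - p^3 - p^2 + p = (p - 1)*(p^3 - p) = (p - 1)*(p + 1)*(p^2 - p) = p*(p - 1)*(p + 1)*(p - 1)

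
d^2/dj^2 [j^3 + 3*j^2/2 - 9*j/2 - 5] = 6*j + 3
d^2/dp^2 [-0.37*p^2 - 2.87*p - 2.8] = -0.740000000000000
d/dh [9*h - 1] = 9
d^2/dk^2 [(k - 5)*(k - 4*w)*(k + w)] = 6*k - 6*w - 10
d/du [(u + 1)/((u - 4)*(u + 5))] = (-u^2 - 2*u - 21)/(u^4 + 2*u^3 - 39*u^2 - 40*u + 400)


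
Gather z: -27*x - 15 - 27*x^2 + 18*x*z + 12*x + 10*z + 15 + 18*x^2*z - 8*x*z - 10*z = -27*x^2 - 15*x + z*(18*x^2 + 10*x)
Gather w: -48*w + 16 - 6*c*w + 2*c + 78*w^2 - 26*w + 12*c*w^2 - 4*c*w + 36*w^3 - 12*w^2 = 2*c + 36*w^3 + w^2*(12*c + 66) + w*(-10*c - 74) + 16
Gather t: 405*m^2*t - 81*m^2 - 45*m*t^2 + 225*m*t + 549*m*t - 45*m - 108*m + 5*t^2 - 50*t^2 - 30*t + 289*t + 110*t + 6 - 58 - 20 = -81*m^2 - 153*m + t^2*(-45*m - 45) + t*(405*m^2 + 774*m + 369) - 72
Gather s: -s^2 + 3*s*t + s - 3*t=-s^2 + s*(3*t + 1) - 3*t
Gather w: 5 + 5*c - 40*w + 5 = 5*c - 40*w + 10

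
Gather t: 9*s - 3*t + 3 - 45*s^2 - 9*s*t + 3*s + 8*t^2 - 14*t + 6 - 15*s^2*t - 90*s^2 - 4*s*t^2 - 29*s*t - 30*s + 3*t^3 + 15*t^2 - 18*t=-135*s^2 - 18*s + 3*t^3 + t^2*(23 - 4*s) + t*(-15*s^2 - 38*s - 35) + 9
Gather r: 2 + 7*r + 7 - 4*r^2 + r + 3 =-4*r^2 + 8*r + 12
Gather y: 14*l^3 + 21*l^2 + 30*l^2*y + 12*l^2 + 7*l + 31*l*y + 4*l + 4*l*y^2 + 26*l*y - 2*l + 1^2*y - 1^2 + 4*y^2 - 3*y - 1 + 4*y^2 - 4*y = 14*l^3 + 33*l^2 + 9*l + y^2*(4*l + 8) + y*(30*l^2 + 57*l - 6) - 2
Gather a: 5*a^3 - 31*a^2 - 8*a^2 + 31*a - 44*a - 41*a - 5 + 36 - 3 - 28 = 5*a^3 - 39*a^2 - 54*a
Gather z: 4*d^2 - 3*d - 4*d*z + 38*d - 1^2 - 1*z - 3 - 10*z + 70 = 4*d^2 + 35*d + z*(-4*d - 11) + 66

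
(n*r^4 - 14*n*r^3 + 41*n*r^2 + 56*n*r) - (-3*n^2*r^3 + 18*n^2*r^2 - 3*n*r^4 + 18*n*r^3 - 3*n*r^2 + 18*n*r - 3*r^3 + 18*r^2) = 3*n^2*r^3 - 18*n^2*r^2 + 4*n*r^4 - 32*n*r^3 + 44*n*r^2 + 38*n*r + 3*r^3 - 18*r^2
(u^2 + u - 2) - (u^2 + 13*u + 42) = -12*u - 44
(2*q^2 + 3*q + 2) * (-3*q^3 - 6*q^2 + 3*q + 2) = -6*q^5 - 21*q^4 - 18*q^3 + q^2 + 12*q + 4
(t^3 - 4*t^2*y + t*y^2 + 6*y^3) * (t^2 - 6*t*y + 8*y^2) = t^5 - 10*t^4*y + 33*t^3*y^2 - 32*t^2*y^3 - 28*t*y^4 + 48*y^5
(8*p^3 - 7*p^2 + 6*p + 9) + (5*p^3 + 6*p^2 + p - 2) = 13*p^3 - p^2 + 7*p + 7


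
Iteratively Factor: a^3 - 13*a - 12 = (a - 4)*(a^2 + 4*a + 3) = (a - 4)*(a + 1)*(a + 3)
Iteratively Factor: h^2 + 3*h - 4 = (h + 4)*(h - 1)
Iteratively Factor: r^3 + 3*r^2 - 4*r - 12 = (r + 3)*(r^2 - 4) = (r + 2)*(r + 3)*(r - 2)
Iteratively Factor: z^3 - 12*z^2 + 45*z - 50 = (z - 2)*(z^2 - 10*z + 25) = (z - 5)*(z - 2)*(z - 5)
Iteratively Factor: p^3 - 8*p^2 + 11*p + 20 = (p - 4)*(p^2 - 4*p - 5) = (p - 5)*(p - 4)*(p + 1)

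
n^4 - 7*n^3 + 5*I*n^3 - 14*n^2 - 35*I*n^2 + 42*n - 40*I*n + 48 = (n - 8)*(n + 1)*(n + 2*I)*(n + 3*I)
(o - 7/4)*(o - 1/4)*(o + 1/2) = o^3 - 3*o^2/2 - 9*o/16 + 7/32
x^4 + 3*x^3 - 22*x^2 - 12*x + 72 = (x - 3)*(x - 2)*(x + 2)*(x + 6)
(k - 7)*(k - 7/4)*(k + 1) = k^3 - 31*k^2/4 + 7*k/2 + 49/4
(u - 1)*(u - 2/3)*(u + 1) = u^3 - 2*u^2/3 - u + 2/3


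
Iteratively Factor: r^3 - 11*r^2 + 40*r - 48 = (r - 4)*(r^2 - 7*r + 12) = (r - 4)^2*(r - 3)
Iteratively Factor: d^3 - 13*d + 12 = (d + 4)*(d^2 - 4*d + 3) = (d - 1)*(d + 4)*(d - 3)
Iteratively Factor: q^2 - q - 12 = (q + 3)*(q - 4)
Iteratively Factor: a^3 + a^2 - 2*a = (a - 1)*(a^2 + 2*a) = a*(a - 1)*(a + 2)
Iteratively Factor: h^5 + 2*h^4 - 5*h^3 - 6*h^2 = (h)*(h^4 + 2*h^3 - 5*h^2 - 6*h) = h^2*(h^3 + 2*h^2 - 5*h - 6) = h^2*(h + 1)*(h^2 + h - 6) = h^2*(h - 2)*(h + 1)*(h + 3)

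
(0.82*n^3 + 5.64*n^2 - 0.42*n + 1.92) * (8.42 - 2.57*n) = -2.1074*n^4 - 7.5904*n^3 + 48.5682*n^2 - 8.4708*n + 16.1664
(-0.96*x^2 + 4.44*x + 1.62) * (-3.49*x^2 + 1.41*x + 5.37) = 3.3504*x^4 - 16.8492*x^3 - 4.5486*x^2 + 26.127*x + 8.6994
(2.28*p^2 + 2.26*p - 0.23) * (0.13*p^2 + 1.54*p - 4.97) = 0.2964*p^4 + 3.805*p^3 - 7.8811*p^2 - 11.5864*p + 1.1431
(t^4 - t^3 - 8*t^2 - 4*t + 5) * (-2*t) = -2*t^5 + 2*t^4 + 16*t^3 + 8*t^2 - 10*t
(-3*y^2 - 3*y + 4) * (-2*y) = 6*y^3 + 6*y^2 - 8*y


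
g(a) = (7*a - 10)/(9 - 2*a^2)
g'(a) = 4*a*(7*a - 10)/(9 - 2*a^2)^2 + 7/(9 - 2*a^2)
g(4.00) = -0.78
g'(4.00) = 0.24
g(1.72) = 0.66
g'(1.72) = 3.75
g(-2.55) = 6.95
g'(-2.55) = 15.96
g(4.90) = -0.62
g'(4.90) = 0.13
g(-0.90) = -2.21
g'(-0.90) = 2.03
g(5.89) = -0.52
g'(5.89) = 0.09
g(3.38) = -0.99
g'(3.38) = 0.46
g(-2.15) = 102.24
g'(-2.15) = 3560.43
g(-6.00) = 0.83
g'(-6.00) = 0.20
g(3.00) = -1.22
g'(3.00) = 0.85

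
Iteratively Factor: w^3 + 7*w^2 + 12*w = (w + 3)*(w^2 + 4*w) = (w + 3)*(w + 4)*(w)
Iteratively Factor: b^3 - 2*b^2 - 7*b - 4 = (b - 4)*(b^2 + 2*b + 1) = (b - 4)*(b + 1)*(b + 1)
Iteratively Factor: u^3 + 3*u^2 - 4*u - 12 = (u - 2)*(u^2 + 5*u + 6) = (u - 2)*(u + 3)*(u + 2)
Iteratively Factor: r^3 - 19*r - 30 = (r - 5)*(r^2 + 5*r + 6) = (r - 5)*(r + 2)*(r + 3)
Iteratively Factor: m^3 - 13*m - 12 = (m + 3)*(m^2 - 3*m - 4) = (m - 4)*(m + 3)*(m + 1)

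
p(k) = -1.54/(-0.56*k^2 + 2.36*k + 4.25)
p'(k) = -1.54*(1.12*k - 2.36)/(-0.56*k^2 + 2.36*k + 4.25)^2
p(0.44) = -0.30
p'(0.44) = 0.11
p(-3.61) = 0.13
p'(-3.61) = 0.07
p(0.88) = -0.26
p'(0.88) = 0.06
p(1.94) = -0.23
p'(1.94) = 0.01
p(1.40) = -0.24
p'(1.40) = 0.03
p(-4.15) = 0.10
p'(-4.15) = 0.05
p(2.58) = -0.23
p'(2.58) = -0.02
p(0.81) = -0.27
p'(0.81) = 0.07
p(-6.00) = 0.05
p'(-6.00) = 0.02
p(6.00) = 0.88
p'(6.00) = -2.19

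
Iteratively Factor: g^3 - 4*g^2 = (g - 4)*(g^2) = g*(g - 4)*(g)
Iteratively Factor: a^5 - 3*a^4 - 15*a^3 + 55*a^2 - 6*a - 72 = (a - 3)*(a^4 - 15*a^2 + 10*a + 24) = (a - 3)*(a - 2)*(a^3 + 2*a^2 - 11*a - 12) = (a - 3)*(a - 2)*(a + 4)*(a^2 - 2*a - 3) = (a - 3)^2*(a - 2)*(a + 4)*(a + 1)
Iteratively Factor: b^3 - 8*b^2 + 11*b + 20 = (b - 5)*(b^2 - 3*b - 4) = (b - 5)*(b + 1)*(b - 4)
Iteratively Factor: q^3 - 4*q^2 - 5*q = (q - 5)*(q^2 + q) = q*(q - 5)*(q + 1)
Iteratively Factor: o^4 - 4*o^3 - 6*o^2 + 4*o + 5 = (o - 5)*(o^3 + o^2 - o - 1) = (o - 5)*(o - 1)*(o^2 + 2*o + 1) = (o - 5)*(o - 1)*(o + 1)*(o + 1)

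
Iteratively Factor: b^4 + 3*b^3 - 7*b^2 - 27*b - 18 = (b + 2)*(b^3 + b^2 - 9*b - 9) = (b + 1)*(b + 2)*(b^2 - 9) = (b - 3)*(b + 1)*(b + 2)*(b + 3)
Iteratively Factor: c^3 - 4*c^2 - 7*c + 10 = (c - 5)*(c^2 + c - 2) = (c - 5)*(c - 1)*(c + 2)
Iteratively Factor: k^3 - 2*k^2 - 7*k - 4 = (k + 1)*(k^2 - 3*k - 4) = (k - 4)*(k + 1)*(k + 1)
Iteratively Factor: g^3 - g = (g + 1)*(g^2 - g) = g*(g + 1)*(g - 1)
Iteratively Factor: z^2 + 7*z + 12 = (z + 4)*(z + 3)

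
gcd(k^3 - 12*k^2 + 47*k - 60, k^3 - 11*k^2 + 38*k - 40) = k^2 - 9*k + 20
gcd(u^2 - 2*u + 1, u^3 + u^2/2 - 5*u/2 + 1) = u - 1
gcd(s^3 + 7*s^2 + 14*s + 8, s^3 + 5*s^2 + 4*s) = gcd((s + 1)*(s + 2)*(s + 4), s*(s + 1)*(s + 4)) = s^2 + 5*s + 4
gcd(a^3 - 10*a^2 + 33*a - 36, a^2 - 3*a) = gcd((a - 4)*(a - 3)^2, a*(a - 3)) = a - 3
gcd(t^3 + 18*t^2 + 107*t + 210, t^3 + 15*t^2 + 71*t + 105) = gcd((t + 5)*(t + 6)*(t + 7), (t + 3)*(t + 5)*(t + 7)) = t^2 + 12*t + 35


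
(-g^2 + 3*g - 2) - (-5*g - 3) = -g^2 + 8*g + 1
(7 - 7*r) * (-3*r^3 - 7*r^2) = 21*r^4 + 28*r^3 - 49*r^2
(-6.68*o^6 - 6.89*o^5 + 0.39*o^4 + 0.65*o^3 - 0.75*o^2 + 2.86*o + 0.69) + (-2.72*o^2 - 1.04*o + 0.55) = -6.68*o^6 - 6.89*o^5 + 0.39*o^4 + 0.65*o^3 - 3.47*o^2 + 1.82*o + 1.24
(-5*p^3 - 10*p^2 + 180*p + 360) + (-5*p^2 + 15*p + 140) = -5*p^3 - 15*p^2 + 195*p + 500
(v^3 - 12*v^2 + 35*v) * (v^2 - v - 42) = v^5 - 13*v^4 + 5*v^3 + 469*v^2 - 1470*v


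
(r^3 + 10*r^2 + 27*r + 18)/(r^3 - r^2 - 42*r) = (r^2 + 4*r + 3)/(r*(r - 7))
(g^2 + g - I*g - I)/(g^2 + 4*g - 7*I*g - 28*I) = (g^2 + g*(1 - I) - I)/(g^2 + g*(4 - 7*I) - 28*I)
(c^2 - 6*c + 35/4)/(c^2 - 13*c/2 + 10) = (c - 7/2)/(c - 4)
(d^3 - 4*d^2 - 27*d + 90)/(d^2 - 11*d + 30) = (d^2 + 2*d - 15)/(d - 5)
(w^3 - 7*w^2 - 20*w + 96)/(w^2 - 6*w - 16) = (w^2 + w - 12)/(w + 2)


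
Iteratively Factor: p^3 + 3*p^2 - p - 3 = (p + 1)*(p^2 + 2*p - 3) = (p - 1)*(p + 1)*(p + 3)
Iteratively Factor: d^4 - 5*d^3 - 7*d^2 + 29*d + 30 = (d - 5)*(d^3 - 7*d - 6) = (d - 5)*(d - 3)*(d^2 + 3*d + 2) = (d - 5)*(d - 3)*(d + 2)*(d + 1)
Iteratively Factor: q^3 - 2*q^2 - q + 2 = (q - 1)*(q^2 - q - 2) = (q - 2)*(q - 1)*(q + 1)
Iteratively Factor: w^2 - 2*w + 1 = (w - 1)*(w - 1)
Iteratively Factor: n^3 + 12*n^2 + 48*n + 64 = (n + 4)*(n^2 + 8*n + 16) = (n + 4)^2*(n + 4)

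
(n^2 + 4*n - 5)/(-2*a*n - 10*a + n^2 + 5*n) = (1 - n)/(2*a - n)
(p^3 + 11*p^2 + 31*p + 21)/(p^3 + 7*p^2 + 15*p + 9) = (p + 7)/(p + 3)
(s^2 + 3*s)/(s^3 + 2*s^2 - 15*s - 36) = s/(s^2 - s - 12)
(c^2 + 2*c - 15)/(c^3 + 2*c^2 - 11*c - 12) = (c + 5)/(c^2 + 5*c + 4)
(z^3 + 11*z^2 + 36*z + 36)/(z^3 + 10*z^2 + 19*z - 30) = (z^2 + 5*z + 6)/(z^2 + 4*z - 5)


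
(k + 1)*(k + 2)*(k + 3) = k^3 + 6*k^2 + 11*k + 6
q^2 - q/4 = q*(q - 1/4)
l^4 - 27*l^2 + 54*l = l*(l - 3)^2*(l + 6)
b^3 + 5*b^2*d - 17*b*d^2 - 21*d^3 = (b - 3*d)*(b + d)*(b + 7*d)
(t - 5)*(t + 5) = t^2 - 25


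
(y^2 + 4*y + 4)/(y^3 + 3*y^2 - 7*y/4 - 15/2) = 4*(y + 2)/(4*y^2 + 4*y - 15)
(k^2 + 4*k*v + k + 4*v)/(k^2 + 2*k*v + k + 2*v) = (k + 4*v)/(k + 2*v)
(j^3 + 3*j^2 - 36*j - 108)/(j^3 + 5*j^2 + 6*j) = (j^2 - 36)/(j*(j + 2))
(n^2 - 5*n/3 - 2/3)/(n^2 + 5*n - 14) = (n + 1/3)/(n + 7)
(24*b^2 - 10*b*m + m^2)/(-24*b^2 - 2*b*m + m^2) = (-4*b + m)/(4*b + m)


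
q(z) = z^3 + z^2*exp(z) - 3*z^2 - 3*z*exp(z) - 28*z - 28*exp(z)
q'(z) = z^2*exp(z) + 3*z^2 - z*exp(z) - 6*z - 31*exp(z) - 28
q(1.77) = -230.58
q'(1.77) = -203.22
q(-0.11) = -21.73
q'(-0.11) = -54.97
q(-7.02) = -297.19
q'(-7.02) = 161.98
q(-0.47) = -4.09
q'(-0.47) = -43.46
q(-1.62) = 29.18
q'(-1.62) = -15.70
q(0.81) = -91.05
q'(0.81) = -100.92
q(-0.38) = -8.12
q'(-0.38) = -46.13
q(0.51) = -63.67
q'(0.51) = -82.32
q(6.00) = -4094.29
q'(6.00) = -359.43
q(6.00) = -4094.29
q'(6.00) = -359.43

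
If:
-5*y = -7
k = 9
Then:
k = 9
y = 7/5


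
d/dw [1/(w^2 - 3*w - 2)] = (3 - 2*w)/(-w^2 + 3*w + 2)^2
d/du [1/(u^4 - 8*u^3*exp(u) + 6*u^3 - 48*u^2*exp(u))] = 2*(4*u^2*exp(u) - 2*u^2 + 36*u*exp(u) - 9*u + 48*exp(u))/(u^3*(u^2 - 8*u*exp(u) + 6*u - 48*exp(u))^2)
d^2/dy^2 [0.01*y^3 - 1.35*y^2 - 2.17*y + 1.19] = 0.06*y - 2.7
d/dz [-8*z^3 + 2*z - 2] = 2 - 24*z^2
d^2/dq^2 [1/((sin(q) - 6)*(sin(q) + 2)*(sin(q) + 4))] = (-9*sin(q)^6 + 68*sin(q)^4 - 432*sin(q)^3 - 952*sin(q)^2 + 1632*sin(q) + 1568)/((sin(q) - 6)^3*(sin(q) + 2)^3*(sin(q) + 4)^3)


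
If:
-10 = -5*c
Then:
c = 2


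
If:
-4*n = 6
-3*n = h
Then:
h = 9/2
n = -3/2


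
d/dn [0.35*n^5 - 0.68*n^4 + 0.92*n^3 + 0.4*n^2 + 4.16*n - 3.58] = 1.75*n^4 - 2.72*n^3 + 2.76*n^2 + 0.8*n + 4.16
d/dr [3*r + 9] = 3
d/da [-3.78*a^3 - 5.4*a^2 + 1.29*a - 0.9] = -11.34*a^2 - 10.8*a + 1.29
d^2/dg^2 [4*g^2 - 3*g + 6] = 8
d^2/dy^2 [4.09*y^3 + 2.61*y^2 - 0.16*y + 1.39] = 24.54*y + 5.22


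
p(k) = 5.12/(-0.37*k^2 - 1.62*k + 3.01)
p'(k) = 5.12*(0.74*k + 1.62)/(-0.37*k^2 - 1.62*k + 3.01)^2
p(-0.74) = 1.28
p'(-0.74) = 0.34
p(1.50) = -20.28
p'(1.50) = 219.23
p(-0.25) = 1.51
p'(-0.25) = 0.64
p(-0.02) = 1.68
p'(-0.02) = 0.89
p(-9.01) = -0.41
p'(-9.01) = -0.17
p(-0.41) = 1.42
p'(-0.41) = 0.52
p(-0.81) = 1.26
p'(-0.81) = 0.31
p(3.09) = -0.93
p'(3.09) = 0.65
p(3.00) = -0.99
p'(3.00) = 0.73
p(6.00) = -0.26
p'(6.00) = 0.08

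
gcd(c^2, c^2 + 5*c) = c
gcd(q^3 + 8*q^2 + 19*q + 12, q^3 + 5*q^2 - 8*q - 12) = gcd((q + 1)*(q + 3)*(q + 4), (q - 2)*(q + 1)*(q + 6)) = q + 1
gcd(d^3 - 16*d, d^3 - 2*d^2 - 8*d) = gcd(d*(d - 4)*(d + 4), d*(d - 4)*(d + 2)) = d^2 - 4*d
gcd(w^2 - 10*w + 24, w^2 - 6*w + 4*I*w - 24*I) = w - 6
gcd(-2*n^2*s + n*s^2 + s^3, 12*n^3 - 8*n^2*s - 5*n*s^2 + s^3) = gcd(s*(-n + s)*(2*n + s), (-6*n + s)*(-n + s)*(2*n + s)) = -2*n^2 + n*s + s^2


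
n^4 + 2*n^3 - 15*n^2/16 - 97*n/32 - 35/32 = (n - 5/4)*(n + 1/2)*(n + 1)*(n + 7/4)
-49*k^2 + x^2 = (-7*k + x)*(7*k + x)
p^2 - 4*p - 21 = (p - 7)*(p + 3)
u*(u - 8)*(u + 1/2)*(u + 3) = u^4 - 9*u^3/2 - 53*u^2/2 - 12*u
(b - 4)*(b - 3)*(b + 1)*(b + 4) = b^4 - 2*b^3 - 19*b^2 + 32*b + 48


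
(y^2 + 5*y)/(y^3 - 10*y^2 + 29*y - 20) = y*(y + 5)/(y^3 - 10*y^2 + 29*y - 20)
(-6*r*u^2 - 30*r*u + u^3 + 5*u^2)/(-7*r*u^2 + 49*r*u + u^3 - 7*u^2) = (6*r*u + 30*r - u^2 - 5*u)/(7*r*u - 49*r - u^2 + 7*u)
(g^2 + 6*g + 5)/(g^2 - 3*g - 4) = (g + 5)/(g - 4)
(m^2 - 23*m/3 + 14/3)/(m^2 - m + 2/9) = 3*(m - 7)/(3*m - 1)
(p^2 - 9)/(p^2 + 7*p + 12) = (p - 3)/(p + 4)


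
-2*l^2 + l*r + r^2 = (-l + r)*(2*l + r)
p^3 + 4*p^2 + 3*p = p*(p + 1)*(p + 3)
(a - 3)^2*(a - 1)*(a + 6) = a^4 - a^3 - 27*a^2 + 81*a - 54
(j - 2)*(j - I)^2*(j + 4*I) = j^4 - 2*j^3 + 2*I*j^3 + 7*j^2 - 4*I*j^2 - 14*j - 4*I*j + 8*I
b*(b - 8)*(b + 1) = b^3 - 7*b^2 - 8*b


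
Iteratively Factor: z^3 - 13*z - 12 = (z - 4)*(z^2 + 4*z + 3) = (z - 4)*(z + 1)*(z + 3)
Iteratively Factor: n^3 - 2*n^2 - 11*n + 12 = (n - 1)*(n^2 - n - 12) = (n - 4)*(n - 1)*(n + 3)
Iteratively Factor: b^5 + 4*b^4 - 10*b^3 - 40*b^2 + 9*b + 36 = (b + 1)*(b^4 + 3*b^3 - 13*b^2 - 27*b + 36) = (b + 1)*(b + 4)*(b^3 - b^2 - 9*b + 9) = (b + 1)*(b + 3)*(b + 4)*(b^2 - 4*b + 3) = (b - 1)*(b + 1)*(b + 3)*(b + 4)*(b - 3)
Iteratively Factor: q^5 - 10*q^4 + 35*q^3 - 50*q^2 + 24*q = (q - 3)*(q^4 - 7*q^3 + 14*q^2 - 8*q) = (q - 3)*(q - 2)*(q^3 - 5*q^2 + 4*q) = (q - 4)*(q - 3)*(q - 2)*(q^2 - q) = q*(q - 4)*(q - 3)*(q - 2)*(q - 1)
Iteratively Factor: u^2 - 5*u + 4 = (u - 4)*(u - 1)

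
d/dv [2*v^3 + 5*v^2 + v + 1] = 6*v^2 + 10*v + 1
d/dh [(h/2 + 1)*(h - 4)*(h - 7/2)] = 3*h^2/2 - 11*h/2 - 1/2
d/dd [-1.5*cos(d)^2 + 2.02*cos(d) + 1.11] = (3.0*cos(d) - 2.02)*sin(d)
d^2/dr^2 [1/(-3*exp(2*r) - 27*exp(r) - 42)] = (-2*(2*exp(r) + 9)^2*exp(r) + (4*exp(r) + 9)*(exp(2*r) + 9*exp(r) + 14))*exp(r)/(3*(exp(2*r) + 9*exp(r) + 14)^3)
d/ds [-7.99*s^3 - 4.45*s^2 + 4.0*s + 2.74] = -23.97*s^2 - 8.9*s + 4.0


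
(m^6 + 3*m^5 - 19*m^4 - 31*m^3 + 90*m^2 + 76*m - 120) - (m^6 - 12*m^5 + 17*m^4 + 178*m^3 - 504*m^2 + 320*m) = 15*m^5 - 36*m^4 - 209*m^3 + 594*m^2 - 244*m - 120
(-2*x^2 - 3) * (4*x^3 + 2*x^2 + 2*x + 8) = -8*x^5 - 4*x^4 - 16*x^3 - 22*x^2 - 6*x - 24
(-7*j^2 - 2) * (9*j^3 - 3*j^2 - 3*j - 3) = -63*j^5 + 21*j^4 + 3*j^3 + 27*j^2 + 6*j + 6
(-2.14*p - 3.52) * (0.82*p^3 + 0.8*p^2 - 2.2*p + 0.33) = -1.7548*p^4 - 4.5984*p^3 + 1.892*p^2 + 7.0378*p - 1.1616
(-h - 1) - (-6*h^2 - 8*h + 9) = 6*h^2 + 7*h - 10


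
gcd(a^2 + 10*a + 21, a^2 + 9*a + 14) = a + 7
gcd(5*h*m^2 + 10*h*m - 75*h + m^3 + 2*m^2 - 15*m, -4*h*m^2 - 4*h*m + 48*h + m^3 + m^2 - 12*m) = m - 3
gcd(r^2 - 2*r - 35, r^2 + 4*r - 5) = r + 5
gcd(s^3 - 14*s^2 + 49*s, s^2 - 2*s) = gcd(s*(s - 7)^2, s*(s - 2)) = s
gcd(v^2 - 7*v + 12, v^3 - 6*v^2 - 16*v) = 1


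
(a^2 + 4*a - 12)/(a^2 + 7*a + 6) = (a - 2)/(a + 1)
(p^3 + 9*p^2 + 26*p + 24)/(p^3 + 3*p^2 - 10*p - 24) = (p + 3)/(p - 3)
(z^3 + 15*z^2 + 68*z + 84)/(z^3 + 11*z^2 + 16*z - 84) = (z + 2)/(z - 2)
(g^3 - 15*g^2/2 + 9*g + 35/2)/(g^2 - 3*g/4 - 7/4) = 2*(2*g^2 - 17*g + 35)/(4*g - 7)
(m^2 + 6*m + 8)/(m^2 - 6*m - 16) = (m + 4)/(m - 8)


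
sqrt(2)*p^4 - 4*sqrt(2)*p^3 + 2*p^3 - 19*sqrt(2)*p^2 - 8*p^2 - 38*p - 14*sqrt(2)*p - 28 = (p - 7)*(p + 2)*(p + sqrt(2))*(sqrt(2)*p + sqrt(2))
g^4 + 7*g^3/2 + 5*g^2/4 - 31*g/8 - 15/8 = (g - 1)*(g + 1/2)*(g + 3/2)*(g + 5/2)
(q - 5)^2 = q^2 - 10*q + 25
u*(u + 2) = u^2 + 2*u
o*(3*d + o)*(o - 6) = 3*d*o^2 - 18*d*o + o^3 - 6*o^2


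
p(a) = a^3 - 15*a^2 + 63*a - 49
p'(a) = 3*a^2 - 30*a + 63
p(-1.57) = -188.75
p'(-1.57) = 117.49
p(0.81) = -7.28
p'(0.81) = 40.67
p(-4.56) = -743.00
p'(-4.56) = 262.18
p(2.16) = 27.17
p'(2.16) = 12.20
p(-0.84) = -113.10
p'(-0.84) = 90.32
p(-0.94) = -122.30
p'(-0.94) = 93.85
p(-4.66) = -769.51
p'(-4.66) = 267.95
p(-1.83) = -220.65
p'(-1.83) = 127.95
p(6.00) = 5.00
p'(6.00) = -9.00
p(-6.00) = -1183.00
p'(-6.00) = 351.00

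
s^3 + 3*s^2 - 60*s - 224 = (s - 8)*(s + 4)*(s + 7)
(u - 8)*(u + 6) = u^2 - 2*u - 48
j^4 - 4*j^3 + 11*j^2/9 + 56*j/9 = j*(j - 8/3)*(j - 7/3)*(j + 1)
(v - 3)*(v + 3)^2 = v^3 + 3*v^2 - 9*v - 27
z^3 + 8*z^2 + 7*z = z*(z + 1)*(z + 7)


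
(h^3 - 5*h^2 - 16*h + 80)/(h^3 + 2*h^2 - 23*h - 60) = (h - 4)/(h + 3)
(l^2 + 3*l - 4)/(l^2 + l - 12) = (l - 1)/(l - 3)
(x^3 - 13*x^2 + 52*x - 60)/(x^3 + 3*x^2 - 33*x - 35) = (x^2 - 8*x + 12)/(x^2 + 8*x + 7)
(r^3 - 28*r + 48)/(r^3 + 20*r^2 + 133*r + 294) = (r^2 - 6*r + 8)/(r^2 + 14*r + 49)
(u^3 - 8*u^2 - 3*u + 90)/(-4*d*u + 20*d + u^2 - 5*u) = (u^2 - 3*u - 18)/(-4*d + u)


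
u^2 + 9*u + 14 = (u + 2)*(u + 7)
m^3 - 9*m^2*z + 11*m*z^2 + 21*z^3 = (m - 7*z)*(m - 3*z)*(m + z)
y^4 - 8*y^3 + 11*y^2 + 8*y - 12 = (y - 6)*(y - 2)*(y - 1)*(y + 1)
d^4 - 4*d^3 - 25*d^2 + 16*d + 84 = (d - 7)*(d - 2)*(d + 2)*(d + 3)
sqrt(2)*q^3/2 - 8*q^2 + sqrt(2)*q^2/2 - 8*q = q*(q - 8*sqrt(2))*(sqrt(2)*q/2 + sqrt(2)/2)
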